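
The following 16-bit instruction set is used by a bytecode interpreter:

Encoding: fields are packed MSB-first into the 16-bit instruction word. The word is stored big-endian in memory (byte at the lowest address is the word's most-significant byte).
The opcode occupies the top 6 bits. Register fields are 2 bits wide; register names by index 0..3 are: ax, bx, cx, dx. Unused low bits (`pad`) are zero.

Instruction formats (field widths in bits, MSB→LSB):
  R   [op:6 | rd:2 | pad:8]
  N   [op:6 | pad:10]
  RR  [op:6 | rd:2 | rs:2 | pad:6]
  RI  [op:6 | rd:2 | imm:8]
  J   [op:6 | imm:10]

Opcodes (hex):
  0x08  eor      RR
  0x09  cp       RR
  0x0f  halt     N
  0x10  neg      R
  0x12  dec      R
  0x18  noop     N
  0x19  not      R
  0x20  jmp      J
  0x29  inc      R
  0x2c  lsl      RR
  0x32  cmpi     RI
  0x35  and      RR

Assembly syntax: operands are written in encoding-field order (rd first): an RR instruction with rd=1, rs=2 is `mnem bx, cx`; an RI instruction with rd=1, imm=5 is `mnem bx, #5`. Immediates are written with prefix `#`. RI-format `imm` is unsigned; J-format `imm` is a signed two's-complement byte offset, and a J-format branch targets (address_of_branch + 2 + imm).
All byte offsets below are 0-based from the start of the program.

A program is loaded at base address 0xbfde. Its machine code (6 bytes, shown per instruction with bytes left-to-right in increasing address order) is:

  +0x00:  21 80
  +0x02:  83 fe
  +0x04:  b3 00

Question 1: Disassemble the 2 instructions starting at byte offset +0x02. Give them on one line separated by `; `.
@+02  big-endian(83 fe) = 0x83fe
  opcode bits[15:10]=0x20: jmp/J
  [9:0] imm=1022 (s10→-2) = #-2
@+04  big-endian(b3 00) = 0xb300
  opcode bits[15:10]=0x2c: lsl/RR
  [9:8] rd=3 = dx
  [7:6] rs=0 = ax

jmp #-2; lsl dx, ax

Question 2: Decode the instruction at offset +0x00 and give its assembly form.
eor bx, cx

off 0x00: read 21 80 as big → 0x2180
  top 6b → 0x8 → eor [RR]
  rd: (w>>8)&0x3=0x1 → bx
  rs: (w>>6)&0x3=0x2 → cx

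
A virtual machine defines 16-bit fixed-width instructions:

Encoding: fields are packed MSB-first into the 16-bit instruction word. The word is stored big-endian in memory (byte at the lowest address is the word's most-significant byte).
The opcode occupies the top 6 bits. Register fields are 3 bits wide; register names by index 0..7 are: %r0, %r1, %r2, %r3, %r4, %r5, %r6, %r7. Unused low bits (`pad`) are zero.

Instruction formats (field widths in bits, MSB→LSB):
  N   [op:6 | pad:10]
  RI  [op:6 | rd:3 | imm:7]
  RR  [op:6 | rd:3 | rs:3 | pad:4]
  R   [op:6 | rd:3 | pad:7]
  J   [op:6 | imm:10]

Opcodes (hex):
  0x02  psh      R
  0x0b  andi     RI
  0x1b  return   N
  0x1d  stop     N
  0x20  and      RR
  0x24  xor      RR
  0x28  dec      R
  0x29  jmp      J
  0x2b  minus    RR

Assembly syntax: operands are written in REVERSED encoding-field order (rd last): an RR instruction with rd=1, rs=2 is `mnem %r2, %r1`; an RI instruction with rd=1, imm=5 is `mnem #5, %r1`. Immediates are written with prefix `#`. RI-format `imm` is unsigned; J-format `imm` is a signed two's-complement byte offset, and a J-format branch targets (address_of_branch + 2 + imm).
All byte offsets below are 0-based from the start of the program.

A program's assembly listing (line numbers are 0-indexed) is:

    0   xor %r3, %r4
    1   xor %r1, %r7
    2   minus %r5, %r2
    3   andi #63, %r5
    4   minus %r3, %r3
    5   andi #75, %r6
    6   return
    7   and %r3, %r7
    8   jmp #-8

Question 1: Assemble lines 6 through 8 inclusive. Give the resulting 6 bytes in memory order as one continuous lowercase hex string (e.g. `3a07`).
L6: return op=0x1b:6|pad=0:10 ⇒ 0x6c00 ⇒ big 6c 00
L7: and op=0x20:6|rd=7:3|rs=3:3|pad=0:4 ⇒ 0x83b0 ⇒ big 83 b0
L8: jmp op=0x29:6|imm=-8:10 ⇒ 0xa7f8 ⇒ big a7 f8

6c0083b0a7f8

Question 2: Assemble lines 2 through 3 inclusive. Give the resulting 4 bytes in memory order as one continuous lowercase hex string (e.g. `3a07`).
ad502ebf

L2: minus op=0x2b:6|rd=2:3|rs=5:3|pad=0:4 ⇒ 0xad50 ⇒ big ad 50
L3: andi op=0xb:6|rd=5:3|imm=63:7 ⇒ 0x2ebf ⇒ big 2e bf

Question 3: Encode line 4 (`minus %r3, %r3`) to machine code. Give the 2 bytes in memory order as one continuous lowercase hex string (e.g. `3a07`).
L4: minus op=0x2b:6|rd=3:3|rs=3:3|pad=0:4 ⇒ 0xadb0 ⇒ big ad b0

adb0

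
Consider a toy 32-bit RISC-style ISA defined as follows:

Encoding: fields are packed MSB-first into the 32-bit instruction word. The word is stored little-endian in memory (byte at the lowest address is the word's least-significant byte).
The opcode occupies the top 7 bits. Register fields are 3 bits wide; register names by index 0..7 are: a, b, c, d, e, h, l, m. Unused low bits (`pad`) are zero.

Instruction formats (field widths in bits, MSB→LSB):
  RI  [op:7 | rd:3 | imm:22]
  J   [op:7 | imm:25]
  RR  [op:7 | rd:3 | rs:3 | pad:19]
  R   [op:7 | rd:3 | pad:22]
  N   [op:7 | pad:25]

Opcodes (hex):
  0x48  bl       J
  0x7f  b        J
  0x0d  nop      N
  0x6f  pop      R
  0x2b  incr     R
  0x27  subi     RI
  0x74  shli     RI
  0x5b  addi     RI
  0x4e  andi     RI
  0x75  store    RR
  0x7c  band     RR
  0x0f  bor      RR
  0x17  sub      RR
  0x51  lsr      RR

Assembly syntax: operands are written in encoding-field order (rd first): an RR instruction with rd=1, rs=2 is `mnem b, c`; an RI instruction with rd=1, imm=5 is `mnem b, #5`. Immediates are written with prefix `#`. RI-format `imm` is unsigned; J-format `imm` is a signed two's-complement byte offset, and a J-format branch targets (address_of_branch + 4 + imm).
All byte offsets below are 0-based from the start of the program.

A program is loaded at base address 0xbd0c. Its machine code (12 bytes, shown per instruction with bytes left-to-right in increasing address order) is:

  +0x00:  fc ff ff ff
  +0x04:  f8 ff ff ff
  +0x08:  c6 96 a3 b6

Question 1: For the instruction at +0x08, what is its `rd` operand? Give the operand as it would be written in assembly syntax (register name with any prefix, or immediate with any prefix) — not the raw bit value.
c

@+08  little-endian(c6 96 a3 b6) = 0xb6a396c6
  top 7b → 0x5b → addi [RI]
  rd@[24:22]=0x2 ⇒ c
  imm@[21:0]=0x2396c6 ⇒ #2332358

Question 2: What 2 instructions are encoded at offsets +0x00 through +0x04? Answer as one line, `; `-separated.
b #-4; b #-8

[00] fc ff ff ff → 0xfffffffc
  op=0xfffffffc>>25=0x7f ⇒ b (J)
  imm@[24:0]=0x1fffffc (s25→-4) ⇒ #-4
[04] f8 ff ff ff → 0xfffffff8
  op=0xfffffff8>>25=0x7f ⇒ b (J)
  imm@[24:0]=0x1fffff8 (s25→-8) ⇒ #-8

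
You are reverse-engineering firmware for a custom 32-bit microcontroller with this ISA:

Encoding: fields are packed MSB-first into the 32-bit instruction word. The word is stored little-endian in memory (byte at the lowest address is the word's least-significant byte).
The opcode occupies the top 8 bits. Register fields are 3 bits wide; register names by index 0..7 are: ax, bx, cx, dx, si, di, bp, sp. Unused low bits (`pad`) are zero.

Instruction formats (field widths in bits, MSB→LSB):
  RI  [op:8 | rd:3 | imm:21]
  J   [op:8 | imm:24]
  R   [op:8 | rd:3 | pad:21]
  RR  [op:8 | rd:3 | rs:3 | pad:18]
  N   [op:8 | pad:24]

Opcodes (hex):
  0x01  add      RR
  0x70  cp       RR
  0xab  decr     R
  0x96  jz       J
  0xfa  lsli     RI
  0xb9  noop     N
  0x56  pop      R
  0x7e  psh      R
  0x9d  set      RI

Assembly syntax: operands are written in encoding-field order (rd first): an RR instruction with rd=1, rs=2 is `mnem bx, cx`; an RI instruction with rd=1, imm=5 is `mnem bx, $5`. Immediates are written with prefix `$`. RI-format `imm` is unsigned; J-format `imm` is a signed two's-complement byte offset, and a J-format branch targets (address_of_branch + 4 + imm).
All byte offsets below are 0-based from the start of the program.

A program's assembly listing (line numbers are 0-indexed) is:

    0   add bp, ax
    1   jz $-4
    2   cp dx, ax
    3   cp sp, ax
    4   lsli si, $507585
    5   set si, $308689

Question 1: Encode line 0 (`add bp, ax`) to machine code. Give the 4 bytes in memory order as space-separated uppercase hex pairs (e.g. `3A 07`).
00 00 C0 01

line 0 (add): pack op=0x1:8|rd=6:3|rs=0:3|pad=0:18 = 0x01c00000; little→ 00 00 c0 01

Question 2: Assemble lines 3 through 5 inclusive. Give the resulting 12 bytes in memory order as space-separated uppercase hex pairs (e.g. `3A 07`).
00 00 E0 70 C1 BE 87 FA D1 B5 84 9D

3. cp fields op=0x70:8|rd=7:3|rs=0:3|pad=0:18 → word 70e00000h → 00 00 e0 70
4. lsli fields op=0xfa:8|rd=4:3|imm=507585:21 → word fa87bec1h → c1 be 87 fa
5. set fields op=0x9d:8|rd=4:3|imm=308689:21 → word 9d84b5d1h → d1 b5 84 9d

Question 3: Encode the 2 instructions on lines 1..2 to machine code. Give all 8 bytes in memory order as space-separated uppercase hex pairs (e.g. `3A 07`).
L1: jz op=0x96:8|imm=-4:24 ⇒ 0x96fffffc ⇒ little fc ff ff 96
L2: cp op=0x70:8|rd=3:3|rs=0:3|pad=0:18 ⇒ 0x70600000 ⇒ little 00 00 60 70

FC FF FF 96 00 00 60 70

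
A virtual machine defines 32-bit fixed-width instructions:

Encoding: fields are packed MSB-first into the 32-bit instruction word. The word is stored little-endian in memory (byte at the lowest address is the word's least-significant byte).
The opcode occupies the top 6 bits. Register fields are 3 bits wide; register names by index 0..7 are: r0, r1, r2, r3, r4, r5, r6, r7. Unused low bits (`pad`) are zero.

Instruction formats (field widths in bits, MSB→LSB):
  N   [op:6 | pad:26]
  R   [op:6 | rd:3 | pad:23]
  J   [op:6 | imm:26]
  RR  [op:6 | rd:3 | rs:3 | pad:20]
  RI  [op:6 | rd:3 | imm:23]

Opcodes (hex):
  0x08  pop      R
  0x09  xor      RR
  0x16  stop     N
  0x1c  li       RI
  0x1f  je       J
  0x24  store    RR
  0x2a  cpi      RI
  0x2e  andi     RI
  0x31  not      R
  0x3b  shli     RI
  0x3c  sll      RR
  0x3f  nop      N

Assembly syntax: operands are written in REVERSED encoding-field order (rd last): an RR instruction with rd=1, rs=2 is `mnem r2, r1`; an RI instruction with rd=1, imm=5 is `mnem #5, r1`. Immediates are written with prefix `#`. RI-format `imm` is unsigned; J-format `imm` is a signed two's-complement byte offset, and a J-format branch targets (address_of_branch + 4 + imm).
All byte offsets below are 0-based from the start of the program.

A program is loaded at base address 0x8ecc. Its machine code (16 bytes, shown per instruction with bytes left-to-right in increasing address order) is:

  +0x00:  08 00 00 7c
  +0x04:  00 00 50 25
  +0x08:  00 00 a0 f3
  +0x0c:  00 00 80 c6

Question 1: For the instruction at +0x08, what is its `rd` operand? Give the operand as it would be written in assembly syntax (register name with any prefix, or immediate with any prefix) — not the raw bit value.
r7

@+08  little-endian(00 00 a0 f3) = 0xf3a00000
  top 6b → 0x3c → sll [RR]
  rd@[25:23]=0x7 ⇒ r7
  rs@[22:20]=0x2 ⇒ r2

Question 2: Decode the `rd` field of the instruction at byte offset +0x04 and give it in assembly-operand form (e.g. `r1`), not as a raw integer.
[04] 00 00 50 25 → 0x25500000
  opcode bits[31:26]=0x9: xor/RR
  rd: (w>>23)&0x7=0x2 → r2
  rs: (w>>20)&0x7=0x5 → r5

r2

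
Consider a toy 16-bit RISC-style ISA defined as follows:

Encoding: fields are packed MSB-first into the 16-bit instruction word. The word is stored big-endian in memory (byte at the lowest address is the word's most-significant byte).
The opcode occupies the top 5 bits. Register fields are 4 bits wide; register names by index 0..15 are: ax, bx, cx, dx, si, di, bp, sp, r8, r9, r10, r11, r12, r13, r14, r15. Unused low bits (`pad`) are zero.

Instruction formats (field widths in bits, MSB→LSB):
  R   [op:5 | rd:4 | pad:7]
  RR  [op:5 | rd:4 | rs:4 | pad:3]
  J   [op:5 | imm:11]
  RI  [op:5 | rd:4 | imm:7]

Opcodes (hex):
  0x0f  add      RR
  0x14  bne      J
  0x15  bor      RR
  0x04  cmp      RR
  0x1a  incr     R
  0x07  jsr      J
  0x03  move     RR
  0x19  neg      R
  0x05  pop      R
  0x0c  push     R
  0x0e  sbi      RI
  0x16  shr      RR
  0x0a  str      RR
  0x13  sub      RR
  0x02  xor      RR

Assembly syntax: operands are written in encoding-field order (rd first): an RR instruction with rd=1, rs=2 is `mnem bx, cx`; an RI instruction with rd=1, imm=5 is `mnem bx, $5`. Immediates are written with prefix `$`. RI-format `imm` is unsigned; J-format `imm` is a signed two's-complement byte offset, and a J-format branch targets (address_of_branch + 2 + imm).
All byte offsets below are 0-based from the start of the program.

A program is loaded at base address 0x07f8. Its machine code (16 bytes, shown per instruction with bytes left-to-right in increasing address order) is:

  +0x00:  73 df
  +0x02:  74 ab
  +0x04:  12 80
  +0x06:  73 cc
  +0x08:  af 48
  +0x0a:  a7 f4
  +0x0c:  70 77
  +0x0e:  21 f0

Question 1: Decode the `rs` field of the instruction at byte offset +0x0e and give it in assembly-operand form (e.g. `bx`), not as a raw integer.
@+0e  big-endian(21 f0) = 0x21f0
  op=0x21f0>>11=0x4 ⇒ cmp (RR)
  rd@[10:7]=0x3 ⇒ dx
  rs@[6:3]=0xe ⇒ r14

r14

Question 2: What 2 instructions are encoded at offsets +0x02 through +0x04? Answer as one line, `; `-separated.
[02] 74 ab → 0x74ab
  top 5b → 0xe → sbi [RI]
  [10:7] rd=9 = r9
  [6:0] imm=43 = $43
[04] 12 80 → 0x1280
  top 5b → 0x2 → xor [RR]
  [10:7] rd=5 = di
  [6:3] rs=0 = ax

sbi r9, $43; xor di, ax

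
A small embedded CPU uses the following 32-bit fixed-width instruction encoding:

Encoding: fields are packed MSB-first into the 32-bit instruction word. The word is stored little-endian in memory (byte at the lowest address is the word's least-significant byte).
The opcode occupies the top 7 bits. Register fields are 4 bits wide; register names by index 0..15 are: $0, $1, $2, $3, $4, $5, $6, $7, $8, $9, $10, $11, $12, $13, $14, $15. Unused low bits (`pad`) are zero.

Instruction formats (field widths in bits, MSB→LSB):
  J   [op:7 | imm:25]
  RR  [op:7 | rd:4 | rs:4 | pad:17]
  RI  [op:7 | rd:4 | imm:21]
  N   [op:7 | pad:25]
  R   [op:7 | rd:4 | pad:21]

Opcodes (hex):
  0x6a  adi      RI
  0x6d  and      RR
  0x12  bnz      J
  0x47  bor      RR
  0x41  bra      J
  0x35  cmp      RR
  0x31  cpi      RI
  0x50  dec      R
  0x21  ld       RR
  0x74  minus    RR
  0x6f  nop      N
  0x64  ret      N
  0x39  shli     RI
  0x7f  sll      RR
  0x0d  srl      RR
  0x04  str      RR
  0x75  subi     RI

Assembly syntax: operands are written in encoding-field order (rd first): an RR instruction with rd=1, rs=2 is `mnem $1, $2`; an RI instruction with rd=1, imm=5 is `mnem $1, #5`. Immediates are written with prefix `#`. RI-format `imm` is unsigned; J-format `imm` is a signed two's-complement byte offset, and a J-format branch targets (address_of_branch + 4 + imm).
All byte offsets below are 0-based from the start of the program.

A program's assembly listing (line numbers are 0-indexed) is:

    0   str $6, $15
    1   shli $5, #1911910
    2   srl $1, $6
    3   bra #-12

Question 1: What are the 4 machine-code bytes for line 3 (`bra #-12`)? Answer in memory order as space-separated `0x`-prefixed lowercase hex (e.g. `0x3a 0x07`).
0xf4 0xff 0xff 0x83

line 3 (bra): pack op=0x41:7|imm=-12:25 = 0x83fffff4; little→ f4 ff ff 83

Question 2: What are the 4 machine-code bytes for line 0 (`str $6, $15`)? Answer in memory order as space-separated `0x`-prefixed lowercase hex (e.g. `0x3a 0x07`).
0x00 0x00 0xde 0x08

line 0 (str): pack op=0x4:7|rd=6:4|rs=15:4|pad=0:17 = 0x08de0000; little→ 00 00 de 08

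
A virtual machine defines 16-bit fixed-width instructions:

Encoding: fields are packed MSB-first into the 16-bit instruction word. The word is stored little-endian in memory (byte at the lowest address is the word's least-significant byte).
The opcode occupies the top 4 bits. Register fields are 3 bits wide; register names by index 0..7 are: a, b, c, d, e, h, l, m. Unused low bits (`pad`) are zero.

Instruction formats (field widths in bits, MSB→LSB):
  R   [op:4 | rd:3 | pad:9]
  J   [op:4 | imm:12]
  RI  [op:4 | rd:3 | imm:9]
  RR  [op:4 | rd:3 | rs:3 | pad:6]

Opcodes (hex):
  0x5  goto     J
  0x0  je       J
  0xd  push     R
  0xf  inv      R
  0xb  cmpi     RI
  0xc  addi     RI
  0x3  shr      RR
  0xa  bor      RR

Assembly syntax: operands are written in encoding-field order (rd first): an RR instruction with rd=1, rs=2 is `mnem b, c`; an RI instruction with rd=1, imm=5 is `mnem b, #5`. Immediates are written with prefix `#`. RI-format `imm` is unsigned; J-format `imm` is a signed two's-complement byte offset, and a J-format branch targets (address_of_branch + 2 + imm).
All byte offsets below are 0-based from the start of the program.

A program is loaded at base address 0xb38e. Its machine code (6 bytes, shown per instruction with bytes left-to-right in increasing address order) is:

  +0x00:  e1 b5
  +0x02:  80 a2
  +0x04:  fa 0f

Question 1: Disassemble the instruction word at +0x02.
bor b, c

+0x02: 80 a2 ⇒ word 0xa280 (little)
  top 4b → 0xa → bor [RR]
  rd: (w>>9)&0x7=0x1 → b
  rs: (w>>6)&0x7=0x2 → c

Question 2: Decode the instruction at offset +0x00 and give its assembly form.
+0x00: e1 b5 ⇒ word 0xb5e1 (little)
  opcode bits[15:12]=0xb: cmpi/RI
  rd: (w>>9)&0x7=0x2 → c
  imm: (w>>0)&0x1ff=0x1e1 → #481

cmpi c, #481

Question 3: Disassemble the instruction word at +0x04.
je #-6

off 0x04: read fa 0f as little → 0x0ffa
  opcode bits[15:12]=0x0: je/J
  imm: (w>>0)&0xfff=0xffa (s12→-6) → #-6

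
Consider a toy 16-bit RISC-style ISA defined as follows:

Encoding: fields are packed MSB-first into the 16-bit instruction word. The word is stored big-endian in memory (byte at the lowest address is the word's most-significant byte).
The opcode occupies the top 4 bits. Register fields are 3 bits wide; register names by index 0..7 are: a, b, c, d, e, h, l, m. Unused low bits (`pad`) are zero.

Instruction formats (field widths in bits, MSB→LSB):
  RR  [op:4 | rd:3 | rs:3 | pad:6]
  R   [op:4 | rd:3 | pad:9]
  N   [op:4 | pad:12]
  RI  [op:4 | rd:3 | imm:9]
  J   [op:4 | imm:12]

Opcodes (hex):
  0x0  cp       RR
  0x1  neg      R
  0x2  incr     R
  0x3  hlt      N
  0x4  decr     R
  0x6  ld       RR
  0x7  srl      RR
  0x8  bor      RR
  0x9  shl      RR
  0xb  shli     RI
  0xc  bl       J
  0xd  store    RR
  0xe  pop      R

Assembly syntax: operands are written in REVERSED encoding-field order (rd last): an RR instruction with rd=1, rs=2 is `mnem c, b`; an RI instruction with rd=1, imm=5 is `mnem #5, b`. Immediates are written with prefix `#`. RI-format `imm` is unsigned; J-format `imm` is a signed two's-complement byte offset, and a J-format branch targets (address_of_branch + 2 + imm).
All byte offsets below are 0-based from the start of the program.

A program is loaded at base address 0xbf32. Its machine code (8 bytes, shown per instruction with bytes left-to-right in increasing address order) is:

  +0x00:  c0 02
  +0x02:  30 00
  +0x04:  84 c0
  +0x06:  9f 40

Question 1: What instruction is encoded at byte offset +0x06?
@+06  big-endian(9f 40) = 0x9f40
  top 4b → 0x9 → shl [RR]
  rd: (w>>9)&0x7=0x7 → m
  rs: (w>>6)&0x7=0x5 → h

shl h, m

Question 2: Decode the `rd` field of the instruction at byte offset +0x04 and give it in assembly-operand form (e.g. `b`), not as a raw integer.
+0x04: 84 c0 ⇒ word 0x84c0 (big)
  top 4b → 0x8 → bor [RR]
  [11:9] rd=2 = c
  [8:6] rs=3 = d

c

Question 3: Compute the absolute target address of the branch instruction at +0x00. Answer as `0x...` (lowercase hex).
0xbf36

[00] c0 02 → 0xc002
  opcode bits[15:12]=0xc: bl/J
  imm@[11:0]=0x2 ⇒ #2
  target = base 0xbf32 + off 0x00 + 2 + imm 2 = 0xbf36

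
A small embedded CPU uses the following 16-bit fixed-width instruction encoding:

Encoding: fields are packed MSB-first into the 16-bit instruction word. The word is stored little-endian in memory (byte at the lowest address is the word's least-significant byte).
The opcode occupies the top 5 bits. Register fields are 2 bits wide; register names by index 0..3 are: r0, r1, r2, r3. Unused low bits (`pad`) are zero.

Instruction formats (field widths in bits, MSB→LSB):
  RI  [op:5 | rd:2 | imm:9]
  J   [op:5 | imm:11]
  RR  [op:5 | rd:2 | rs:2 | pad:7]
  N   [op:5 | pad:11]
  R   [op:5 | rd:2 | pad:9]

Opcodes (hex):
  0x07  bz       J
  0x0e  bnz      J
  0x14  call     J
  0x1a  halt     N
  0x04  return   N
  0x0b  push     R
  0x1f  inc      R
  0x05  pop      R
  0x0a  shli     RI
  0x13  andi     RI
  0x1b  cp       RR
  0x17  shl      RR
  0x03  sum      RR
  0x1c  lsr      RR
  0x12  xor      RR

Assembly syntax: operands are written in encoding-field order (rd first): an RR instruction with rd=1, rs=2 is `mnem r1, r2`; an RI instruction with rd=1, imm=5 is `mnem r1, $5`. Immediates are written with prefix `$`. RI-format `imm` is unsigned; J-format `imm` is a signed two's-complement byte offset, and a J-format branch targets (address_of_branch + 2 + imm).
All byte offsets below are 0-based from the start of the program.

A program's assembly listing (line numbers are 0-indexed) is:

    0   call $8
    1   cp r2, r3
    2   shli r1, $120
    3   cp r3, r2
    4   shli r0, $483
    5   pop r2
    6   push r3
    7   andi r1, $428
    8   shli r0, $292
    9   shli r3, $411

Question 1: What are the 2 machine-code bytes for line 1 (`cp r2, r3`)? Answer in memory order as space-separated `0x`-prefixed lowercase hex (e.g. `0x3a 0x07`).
L1: cp op=0x1b:5|rd=2:2|rs=3:2|pad=0:7 ⇒ 0xdd80 ⇒ little 80 dd

0x80 0xdd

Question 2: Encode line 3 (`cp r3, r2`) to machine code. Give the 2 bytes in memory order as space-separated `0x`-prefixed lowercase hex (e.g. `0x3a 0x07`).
0x00 0xdf

L3: cp op=0x1b:5|rd=3:2|rs=2:2|pad=0:7 ⇒ 0xdf00 ⇒ little 00 df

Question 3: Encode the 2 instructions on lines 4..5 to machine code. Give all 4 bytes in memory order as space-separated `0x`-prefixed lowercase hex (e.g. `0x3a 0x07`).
L4: shli op=0xa:5|rd=0:2|imm=483:9 ⇒ 0x51e3 ⇒ little e3 51
L5: pop op=0x5:5|rd=2:2|pad=0:9 ⇒ 0x2c00 ⇒ little 00 2c

0xe3 0x51 0x00 0x2c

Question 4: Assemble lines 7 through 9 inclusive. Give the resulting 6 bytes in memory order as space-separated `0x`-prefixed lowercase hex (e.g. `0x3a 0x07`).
L7: andi op=0x13:5|rd=1:2|imm=428:9 ⇒ 0x9bac ⇒ little ac 9b
L8: shli op=0xa:5|rd=0:2|imm=292:9 ⇒ 0x5124 ⇒ little 24 51
L9: shli op=0xa:5|rd=3:2|imm=411:9 ⇒ 0x579b ⇒ little 9b 57

0xac 0x9b 0x24 0x51 0x9b 0x57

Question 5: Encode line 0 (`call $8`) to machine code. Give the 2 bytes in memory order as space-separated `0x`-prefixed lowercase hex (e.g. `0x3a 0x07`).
0x08 0xa0

L0: call op=0x14:5|imm=8:11 ⇒ 0xa008 ⇒ little 08 a0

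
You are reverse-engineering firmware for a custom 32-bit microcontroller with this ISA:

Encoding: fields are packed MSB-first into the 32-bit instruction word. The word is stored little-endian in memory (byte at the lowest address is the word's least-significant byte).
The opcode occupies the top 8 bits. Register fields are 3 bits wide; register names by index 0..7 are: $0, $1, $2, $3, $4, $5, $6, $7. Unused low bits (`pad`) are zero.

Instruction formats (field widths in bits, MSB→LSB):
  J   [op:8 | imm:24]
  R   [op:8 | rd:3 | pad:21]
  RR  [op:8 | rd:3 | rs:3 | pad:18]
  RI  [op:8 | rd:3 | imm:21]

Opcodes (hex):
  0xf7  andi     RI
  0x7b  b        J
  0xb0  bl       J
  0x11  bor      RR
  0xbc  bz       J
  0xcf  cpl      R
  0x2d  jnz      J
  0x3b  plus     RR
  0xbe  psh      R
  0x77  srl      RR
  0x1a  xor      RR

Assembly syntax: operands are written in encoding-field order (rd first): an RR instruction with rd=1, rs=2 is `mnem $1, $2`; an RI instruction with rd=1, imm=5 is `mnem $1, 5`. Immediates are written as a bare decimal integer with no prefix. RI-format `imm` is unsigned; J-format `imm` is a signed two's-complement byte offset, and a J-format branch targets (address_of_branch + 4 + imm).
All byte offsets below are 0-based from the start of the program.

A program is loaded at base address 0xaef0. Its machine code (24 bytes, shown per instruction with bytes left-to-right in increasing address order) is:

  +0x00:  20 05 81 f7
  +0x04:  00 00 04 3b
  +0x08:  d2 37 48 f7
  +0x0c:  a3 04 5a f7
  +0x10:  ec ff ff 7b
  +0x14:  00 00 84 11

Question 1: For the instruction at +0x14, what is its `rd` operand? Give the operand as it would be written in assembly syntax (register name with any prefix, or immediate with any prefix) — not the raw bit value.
$4

off 0x14: read 00 00 84 11 as little → 0x11840000
  top 8b → 0x11 → bor [RR]
  [23:21] rd=4 = $4
  [20:18] rs=1 = $1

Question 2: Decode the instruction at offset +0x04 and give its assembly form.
@+04  little-endian(00 00 04 3b) = 0x3b040000
  opcode bits[31:24]=0x3b: plus/RR
  rd@[23:21]=0x0 ⇒ $0
  rs@[20:18]=0x1 ⇒ $1

plus $0, $1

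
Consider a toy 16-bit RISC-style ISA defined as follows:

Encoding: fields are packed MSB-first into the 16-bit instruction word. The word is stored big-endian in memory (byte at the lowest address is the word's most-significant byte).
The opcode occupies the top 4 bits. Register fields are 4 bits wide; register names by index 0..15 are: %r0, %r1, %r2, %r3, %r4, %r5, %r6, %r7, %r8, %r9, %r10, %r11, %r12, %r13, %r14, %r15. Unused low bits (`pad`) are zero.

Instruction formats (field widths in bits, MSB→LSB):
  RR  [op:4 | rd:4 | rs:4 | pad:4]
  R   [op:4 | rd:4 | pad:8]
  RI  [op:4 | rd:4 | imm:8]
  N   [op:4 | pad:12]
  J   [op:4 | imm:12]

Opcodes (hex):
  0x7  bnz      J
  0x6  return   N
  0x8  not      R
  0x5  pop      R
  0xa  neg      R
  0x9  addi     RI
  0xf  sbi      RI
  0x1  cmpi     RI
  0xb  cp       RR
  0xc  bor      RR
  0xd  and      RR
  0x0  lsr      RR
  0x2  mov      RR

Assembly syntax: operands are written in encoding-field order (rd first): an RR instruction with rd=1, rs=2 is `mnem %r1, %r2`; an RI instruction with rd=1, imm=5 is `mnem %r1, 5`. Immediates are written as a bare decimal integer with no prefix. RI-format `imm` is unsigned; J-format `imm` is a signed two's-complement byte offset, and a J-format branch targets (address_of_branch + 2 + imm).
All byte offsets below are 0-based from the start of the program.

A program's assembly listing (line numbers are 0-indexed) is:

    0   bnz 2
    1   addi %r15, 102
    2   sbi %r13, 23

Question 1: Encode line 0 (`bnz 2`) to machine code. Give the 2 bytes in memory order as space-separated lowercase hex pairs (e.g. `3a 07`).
L0: bnz op=0x7:4|imm=2:12 ⇒ 0x7002 ⇒ big 70 02

70 02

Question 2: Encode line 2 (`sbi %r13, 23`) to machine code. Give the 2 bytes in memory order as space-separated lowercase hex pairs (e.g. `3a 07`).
L2: sbi op=0xf:4|rd=13:4|imm=23:8 ⇒ 0xfd17 ⇒ big fd 17

fd 17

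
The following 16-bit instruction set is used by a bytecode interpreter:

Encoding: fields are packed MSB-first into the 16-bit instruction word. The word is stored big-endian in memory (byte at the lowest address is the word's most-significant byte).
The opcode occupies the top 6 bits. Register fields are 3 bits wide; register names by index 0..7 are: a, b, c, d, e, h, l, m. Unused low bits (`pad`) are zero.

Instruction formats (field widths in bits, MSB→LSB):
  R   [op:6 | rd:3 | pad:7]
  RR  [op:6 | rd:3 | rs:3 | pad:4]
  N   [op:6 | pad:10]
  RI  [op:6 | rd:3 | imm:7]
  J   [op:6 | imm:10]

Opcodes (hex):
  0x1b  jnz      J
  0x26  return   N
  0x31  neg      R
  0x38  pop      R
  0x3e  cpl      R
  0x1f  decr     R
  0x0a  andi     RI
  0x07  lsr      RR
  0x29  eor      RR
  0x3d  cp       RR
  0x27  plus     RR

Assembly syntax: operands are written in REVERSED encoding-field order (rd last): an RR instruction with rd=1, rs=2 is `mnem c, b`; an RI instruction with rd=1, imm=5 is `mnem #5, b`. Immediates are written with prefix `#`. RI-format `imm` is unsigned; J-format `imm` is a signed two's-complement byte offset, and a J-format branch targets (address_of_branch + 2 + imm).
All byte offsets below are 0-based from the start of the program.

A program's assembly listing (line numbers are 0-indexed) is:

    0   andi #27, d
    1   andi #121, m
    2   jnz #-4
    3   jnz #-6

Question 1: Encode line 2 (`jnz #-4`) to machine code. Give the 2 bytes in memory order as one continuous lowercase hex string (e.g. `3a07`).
L2: jnz op=0x1b:6|imm=-4:10 ⇒ 0x6ffc ⇒ big 6f fc

6ffc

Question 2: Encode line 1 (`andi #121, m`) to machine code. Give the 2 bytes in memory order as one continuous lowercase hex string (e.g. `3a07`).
2bf9

L1: andi op=0xa:6|rd=7:3|imm=121:7 ⇒ 0x2bf9 ⇒ big 2b f9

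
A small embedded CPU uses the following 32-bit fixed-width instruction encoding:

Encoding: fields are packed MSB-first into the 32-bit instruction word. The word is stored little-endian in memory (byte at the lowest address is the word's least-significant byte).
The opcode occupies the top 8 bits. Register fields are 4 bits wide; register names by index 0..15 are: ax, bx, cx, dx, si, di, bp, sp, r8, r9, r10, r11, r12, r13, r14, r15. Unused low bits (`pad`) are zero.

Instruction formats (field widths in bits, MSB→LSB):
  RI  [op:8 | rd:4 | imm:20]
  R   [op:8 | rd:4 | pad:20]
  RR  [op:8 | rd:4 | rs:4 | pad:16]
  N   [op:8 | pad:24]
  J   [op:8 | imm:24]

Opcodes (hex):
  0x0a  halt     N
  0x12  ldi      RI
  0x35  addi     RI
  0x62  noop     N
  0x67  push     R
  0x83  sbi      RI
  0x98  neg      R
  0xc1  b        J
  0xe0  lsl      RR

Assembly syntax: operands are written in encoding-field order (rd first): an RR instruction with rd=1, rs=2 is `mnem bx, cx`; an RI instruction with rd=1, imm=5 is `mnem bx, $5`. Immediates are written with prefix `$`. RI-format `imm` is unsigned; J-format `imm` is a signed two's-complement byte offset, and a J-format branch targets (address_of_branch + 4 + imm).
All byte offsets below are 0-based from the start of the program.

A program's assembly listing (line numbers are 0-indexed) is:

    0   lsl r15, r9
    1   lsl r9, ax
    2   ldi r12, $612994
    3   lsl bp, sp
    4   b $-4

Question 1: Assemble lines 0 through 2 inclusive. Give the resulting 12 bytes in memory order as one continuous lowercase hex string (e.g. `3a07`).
0000f9e0000090e0825ac912

L0: lsl op=0xe0:8|rd=15:4|rs=9:4|pad=0:16 ⇒ 0xe0f90000 ⇒ little 00 00 f9 e0
L1: lsl op=0xe0:8|rd=9:4|rs=0:4|pad=0:16 ⇒ 0xe0900000 ⇒ little 00 00 90 e0
L2: ldi op=0x12:8|rd=12:4|imm=612994:20 ⇒ 0x12c95a82 ⇒ little 82 5a c9 12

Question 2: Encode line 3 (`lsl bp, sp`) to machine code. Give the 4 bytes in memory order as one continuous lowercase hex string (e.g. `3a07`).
L3: lsl op=0xe0:8|rd=6:4|rs=7:4|pad=0:16 ⇒ 0xe0670000 ⇒ little 00 00 67 e0

000067e0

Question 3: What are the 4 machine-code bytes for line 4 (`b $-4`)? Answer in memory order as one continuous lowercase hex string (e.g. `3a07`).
L4: b op=0xc1:8|imm=-4:24 ⇒ 0xc1fffffc ⇒ little fc ff ff c1

fcffffc1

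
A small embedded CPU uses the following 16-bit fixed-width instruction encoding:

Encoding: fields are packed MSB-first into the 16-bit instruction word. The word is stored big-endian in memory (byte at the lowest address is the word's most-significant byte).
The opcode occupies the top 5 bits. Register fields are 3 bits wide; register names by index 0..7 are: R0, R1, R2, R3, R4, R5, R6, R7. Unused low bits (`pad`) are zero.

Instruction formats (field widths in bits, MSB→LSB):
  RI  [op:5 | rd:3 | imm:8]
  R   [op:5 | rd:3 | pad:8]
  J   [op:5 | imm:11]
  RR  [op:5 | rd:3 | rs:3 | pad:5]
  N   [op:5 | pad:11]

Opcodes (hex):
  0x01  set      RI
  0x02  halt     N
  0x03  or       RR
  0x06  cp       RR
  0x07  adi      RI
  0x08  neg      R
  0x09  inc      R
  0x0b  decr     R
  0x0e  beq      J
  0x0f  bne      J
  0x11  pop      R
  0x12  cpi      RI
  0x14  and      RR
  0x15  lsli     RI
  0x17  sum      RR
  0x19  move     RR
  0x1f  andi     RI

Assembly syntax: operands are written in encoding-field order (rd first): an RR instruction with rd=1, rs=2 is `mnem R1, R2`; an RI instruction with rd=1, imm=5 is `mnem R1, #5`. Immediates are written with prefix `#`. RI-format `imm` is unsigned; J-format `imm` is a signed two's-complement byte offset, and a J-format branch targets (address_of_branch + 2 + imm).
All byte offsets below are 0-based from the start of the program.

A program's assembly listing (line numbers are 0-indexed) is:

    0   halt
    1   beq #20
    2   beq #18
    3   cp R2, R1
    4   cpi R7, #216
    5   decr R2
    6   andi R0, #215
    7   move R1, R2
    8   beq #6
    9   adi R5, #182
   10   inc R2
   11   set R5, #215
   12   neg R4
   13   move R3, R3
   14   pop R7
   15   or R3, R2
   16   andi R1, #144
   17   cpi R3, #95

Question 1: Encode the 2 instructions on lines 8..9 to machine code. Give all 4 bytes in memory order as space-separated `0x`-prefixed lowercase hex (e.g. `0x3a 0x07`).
0x70 0x06 0x3d 0xb6

8. beq fields op=0xe:5|imm=6:11 → word 7006h → 70 06
9. adi fields op=0x7:5|rd=5:3|imm=182:8 → word 3db6h → 3d b6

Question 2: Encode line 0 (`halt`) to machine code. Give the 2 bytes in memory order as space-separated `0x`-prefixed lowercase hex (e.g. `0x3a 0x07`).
0. halt fields op=0x2:5|pad=0:11 → word 1000h → 10 00

0x10 0x00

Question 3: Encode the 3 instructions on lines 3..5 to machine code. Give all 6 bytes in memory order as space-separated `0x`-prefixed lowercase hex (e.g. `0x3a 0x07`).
0x32 0x20 0x97 0xd8 0x5a 0x00

L3: cp op=0x6:5|rd=2:3|rs=1:3|pad=0:5 ⇒ 0x3220 ⇒ big 32 20
L4: cpi op=0x12:5|rd=7:3|imm=216:8 ⇒ 0x97d8 ⇒ big 97 d8
L5: decr op=0xb:5|rd=2:3|pad=0:8 ⇒ 0x5a00 ⇒ big 5a 00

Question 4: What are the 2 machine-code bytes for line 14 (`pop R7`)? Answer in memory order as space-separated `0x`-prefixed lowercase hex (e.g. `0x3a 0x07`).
0x8f 0x00

14. pop fields op=0x11:5|rd=7:3|pad=0:8 → word 8f00h → 8f 00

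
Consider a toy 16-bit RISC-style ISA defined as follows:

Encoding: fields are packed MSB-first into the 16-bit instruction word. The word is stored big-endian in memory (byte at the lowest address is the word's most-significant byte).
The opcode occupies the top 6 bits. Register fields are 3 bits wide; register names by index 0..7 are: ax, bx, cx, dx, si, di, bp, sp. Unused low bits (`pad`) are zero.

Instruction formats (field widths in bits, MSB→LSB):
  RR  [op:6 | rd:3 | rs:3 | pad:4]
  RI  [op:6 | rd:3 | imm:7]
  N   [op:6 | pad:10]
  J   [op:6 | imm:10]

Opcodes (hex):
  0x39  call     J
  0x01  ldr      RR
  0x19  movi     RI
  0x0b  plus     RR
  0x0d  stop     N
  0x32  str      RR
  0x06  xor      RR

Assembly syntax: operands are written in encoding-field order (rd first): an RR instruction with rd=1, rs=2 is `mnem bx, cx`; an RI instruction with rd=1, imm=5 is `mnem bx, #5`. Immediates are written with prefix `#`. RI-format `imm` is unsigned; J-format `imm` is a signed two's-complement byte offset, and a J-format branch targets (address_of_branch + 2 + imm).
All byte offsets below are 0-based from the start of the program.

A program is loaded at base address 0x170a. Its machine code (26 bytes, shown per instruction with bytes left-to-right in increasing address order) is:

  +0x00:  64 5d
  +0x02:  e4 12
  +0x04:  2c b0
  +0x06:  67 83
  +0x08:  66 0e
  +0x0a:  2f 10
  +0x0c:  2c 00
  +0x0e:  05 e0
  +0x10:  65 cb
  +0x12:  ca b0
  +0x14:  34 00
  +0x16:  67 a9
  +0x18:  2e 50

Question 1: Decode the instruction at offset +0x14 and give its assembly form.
stop

off 0x14: read 34 00 as big → 0x3400
  op=0x3400>>10=0xd ⇒ stop (N)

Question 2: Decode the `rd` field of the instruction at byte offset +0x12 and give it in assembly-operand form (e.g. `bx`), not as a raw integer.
[12] ca b0 → 0xcab0
  top 6b → 0x32 → str [RR]
  rd@[9:7]=0x5 ⇒ di
  rs@[6:4]=0x3 ⇒ dx

di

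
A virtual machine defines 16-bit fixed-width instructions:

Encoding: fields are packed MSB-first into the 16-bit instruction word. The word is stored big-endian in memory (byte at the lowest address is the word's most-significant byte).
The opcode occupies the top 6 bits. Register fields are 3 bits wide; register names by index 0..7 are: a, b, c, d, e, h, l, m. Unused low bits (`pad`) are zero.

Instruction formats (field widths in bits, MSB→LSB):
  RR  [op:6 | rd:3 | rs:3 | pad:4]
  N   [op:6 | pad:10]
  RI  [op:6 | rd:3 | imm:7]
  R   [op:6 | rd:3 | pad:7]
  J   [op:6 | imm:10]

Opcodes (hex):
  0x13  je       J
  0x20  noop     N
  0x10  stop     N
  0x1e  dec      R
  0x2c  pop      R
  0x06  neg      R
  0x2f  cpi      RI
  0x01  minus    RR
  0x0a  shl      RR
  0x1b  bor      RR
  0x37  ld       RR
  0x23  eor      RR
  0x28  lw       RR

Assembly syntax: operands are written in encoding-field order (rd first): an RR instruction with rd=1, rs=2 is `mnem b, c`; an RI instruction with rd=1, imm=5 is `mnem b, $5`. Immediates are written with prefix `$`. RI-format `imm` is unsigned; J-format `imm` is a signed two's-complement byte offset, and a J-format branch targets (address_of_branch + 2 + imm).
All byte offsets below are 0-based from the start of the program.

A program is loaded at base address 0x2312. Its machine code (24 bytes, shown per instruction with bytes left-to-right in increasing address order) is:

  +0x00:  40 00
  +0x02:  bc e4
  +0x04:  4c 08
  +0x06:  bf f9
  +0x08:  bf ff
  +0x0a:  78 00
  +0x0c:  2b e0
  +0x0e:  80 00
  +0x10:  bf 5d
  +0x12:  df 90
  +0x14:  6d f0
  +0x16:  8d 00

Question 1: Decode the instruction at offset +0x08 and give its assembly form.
off 0x08: read bf ff as big → 0xbfff
  op=0xbfff>>10=0x2f ⇒ cpi (RI)
  rd@[9:7]=0x7 ⇒ m
  imm@[6:0]=0x7f ⇒ $127

cpi m, $127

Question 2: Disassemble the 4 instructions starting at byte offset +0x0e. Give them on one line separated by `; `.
off 0x0e: read 80 00 as big → 0x8000
  op=0x8000>>10=0x20 ⇒ noop (N)
off 0x10: read bf 5d as big → 0xbf5d
  op=0xbf5d>>10=0x2f ⇒ cpi (RI)
  [9:7] rd=6 = l
  [6:0] imm=93 = $93
off 0x12: read df 90 as big → 0xdf90
  op=0xdf90>>10=0x37 ⇒ ld (RR)
  [9:7] rd=7 = m
  [6:4] rs=1 = b
off 0x14: read 6d f0 as big → 0x6df0
  op=0x6df0>>10=0x1b ⇒ bor (RR)
  [9:7] rd=3 = d
  [6:4] rs=7 = m

noop; cpi l, $93; ld m, b; bor d, m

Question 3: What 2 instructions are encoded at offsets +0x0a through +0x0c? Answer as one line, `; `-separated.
dec a; shl m, l

off 0x0a: read 78 00 as big → 0x7800
  op=0x7800>>10=0x1e ⇒ dec (R)
  [9:7] rd=0 = a
off 0x0c: read 2b e0 as big → 0x2be0
  op=0x2be0>>10=0xa ⇒ shl (RR)
  [9:7] rd=7 = m
  [6:4] rs=6 = l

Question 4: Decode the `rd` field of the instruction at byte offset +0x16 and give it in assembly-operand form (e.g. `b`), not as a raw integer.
c

+0x16: 8d 00 ⇒ word 0x8d00 (big)
  top 6b → 0x23 → eor [RR]
  [9:7] rd=2 = c
  [6:4] rs=0 = a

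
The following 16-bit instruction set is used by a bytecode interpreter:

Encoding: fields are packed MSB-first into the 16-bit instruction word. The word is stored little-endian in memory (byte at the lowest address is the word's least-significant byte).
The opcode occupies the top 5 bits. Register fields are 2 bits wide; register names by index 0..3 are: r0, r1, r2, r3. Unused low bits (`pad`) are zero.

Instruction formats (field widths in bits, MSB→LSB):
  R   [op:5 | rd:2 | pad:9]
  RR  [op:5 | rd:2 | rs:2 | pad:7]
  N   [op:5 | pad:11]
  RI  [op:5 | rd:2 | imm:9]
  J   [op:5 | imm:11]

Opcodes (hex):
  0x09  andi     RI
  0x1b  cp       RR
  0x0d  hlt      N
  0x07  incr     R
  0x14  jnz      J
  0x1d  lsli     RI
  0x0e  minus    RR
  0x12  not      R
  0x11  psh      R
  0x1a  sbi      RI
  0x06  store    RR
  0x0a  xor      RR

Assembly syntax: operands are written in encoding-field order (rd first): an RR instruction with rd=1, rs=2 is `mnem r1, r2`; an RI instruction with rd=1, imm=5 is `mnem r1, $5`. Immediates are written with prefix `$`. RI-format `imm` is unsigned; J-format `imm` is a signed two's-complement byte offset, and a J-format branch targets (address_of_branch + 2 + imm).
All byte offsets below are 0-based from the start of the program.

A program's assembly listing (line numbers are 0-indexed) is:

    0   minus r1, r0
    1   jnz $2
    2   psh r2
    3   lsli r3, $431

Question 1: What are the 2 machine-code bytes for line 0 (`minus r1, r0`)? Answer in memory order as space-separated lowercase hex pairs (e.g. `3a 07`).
00 72

L0: minus op=0xe:5|rd=1:2|rs=0:2|pad=0:7 ⇒ 0x7200 ⇒ little 00 72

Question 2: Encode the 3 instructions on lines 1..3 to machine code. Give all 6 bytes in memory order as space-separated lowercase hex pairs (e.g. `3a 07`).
L1: jnz op=0x14:5|imm=2:11 ⇒ 0xa002 ⇒ little 02 a0
L2: psh op=0x11:5|rd=2:2|pad=0:9 ⇒ 0x8c00 ⇒ little 00 8c
L3: lsli op=0x1d:5|rd=3:2|imm=431:9 ⇒ 0xefaf ⇒ little af ef

02 a0 00 8c af ef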